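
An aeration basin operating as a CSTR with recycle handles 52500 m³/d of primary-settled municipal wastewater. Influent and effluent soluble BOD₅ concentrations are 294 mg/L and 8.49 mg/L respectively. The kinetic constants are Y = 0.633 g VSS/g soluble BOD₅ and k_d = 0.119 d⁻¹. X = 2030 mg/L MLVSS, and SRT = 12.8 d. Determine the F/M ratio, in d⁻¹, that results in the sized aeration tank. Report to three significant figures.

F/M ≈ 0.321 d⁻¹

Rearranging the biomass balance for a CMAS with decay, V = Y·Q·ΔS·θ_c / [X·(1+k_d θ_c)] = 0.633 × 52500 × (294 − 8.49) × 12.8 / [2030 × (1 + 0.119 × 12.8)] = 1.21×10^8 / 5122 = 23711 m³.
F/M = Q·S₀ / (V·X) = 52500 × 294 / (23711 × 2030) = 0.3207 g soluble BOD₅·(g VSS·d)⁻¹.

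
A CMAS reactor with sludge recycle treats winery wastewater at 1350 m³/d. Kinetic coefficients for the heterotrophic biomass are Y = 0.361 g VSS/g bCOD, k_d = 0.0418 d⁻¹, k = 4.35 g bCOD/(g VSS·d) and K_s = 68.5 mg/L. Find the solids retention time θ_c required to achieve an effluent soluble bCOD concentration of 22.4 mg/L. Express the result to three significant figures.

θ_c ≈ 2.90 d

From 1/θ_c = Y·k·S/(K_s + S) − k_d: Y·k·S/(K_s+S) = 0.361 × 4.35 × 22.4 / (68.5 + 22.4) = 0.3870 d⁻¹.
1/θ_c = 0.3870 − 0.0418 = 0.3452 d⁻¹, so θ_c = 2.897 d.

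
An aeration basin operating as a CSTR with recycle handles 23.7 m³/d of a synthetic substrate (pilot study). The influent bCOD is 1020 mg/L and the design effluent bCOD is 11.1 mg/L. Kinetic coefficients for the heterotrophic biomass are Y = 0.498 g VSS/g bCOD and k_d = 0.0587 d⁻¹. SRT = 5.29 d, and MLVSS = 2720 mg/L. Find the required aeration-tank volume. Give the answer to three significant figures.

V ≈ 17.7 m³

Rearranging the biomass balance for a CMAS with decay, V = Y·Q·ΔS·θ_c / [X·(1+k_d θ_c)] = 0.498 × 23.7 × (1020 − 11.1) × 5.29 / [2720 × (1 + 0.0587 × 5.29)] = 6.3×10^4 / 3565 = 17.67 m³.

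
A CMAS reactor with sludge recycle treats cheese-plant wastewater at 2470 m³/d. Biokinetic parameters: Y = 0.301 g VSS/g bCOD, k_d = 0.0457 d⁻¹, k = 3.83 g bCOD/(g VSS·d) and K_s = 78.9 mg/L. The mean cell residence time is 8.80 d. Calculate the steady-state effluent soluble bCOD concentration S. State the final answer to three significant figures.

S ≈ 12.7 mg/L

From the Monod/SRT balance for a CMAS, S = K_s·(1+k_d θ_c)/[θ_c·(Y k − k_d) − 1] = 78.9 × (1 + 0.0457 × 8.80) / [8.80 × (0.301 × 3.83 − 0.0457) − 1] = 110.6 / 8.743 = 12.65 mg/L.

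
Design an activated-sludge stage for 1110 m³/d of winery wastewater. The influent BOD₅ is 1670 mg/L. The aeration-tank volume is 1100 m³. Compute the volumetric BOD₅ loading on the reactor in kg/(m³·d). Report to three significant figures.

L_v ≈ 1.69 kg BOD₅/(m³·d)

Applied BOD₅ load per unit volume = Q·S₀/V = (1110 × 1670/1000)/1100 = 1.685 kg BOD₅·m⁻³·d⁻¹.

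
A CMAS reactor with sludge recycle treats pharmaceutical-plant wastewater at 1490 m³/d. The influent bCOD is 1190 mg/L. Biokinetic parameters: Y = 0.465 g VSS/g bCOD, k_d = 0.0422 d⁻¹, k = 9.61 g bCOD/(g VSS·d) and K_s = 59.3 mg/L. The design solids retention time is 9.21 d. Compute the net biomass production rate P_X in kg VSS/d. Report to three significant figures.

P_X ≈ 593 kg VSS/d

For a completely mixed reactor with recycle the Lawrence–McCarty relation gives S = K_s·(1 + k_d·θ_c) / [θ_c·(Y·k − k_d) − 1] = 59.3 × (1 + 0.0422 × 9.21) / [9.21 × (0.465 × 9.61 − 0.0422) − 1] = 82.35 / 39.77 = 2.071 mg/L.
Correct the yield for decay: Y_obs = Y/(1 + k_d θ_c) = 0.465 / (1 + 0.0422 × 9.21) = 0.465 / 1.389 = 0.3349.
Mass of bCOD removed per day: Q(S₀ − S) = 1490 × 1188 g/m³ = 1770 kg/d.
So the net sludge growth is P_X = 0.3349 × 1770 = 592.7 kg VSS/d.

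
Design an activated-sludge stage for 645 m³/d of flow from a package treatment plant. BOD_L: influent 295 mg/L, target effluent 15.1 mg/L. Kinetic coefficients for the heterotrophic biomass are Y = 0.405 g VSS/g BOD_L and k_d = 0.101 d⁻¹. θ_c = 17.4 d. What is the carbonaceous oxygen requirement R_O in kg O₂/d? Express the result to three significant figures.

R_O ≈ 143 kg O₂/d

The observed yield is Y_obs = Y/(1 + k_d·θ_c) = 0.405 / (1 + 0.101 × 17.4) = 0.405 / 2.757 = 0.1469 g VSS per g BOD_L removed.
Q·(S₀ − S) = 645 × (295 − 15.1) × 10⁻³ = 180.5 kg/d removed.
P_X = Y_obs·Q·(S₀ − S) = 0.1469 × 180.5 = 26.52 kg VSS/d.
R_O = Q·ΔS − 1.42 P_X = 180.5 − 37.65 = 142.9 kg O₂/d.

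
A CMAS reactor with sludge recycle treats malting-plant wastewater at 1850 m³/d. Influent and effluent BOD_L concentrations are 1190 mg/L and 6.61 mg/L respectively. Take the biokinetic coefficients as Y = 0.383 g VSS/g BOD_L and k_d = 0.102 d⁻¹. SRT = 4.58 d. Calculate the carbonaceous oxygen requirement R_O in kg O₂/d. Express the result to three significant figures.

Correct the yield for decay: Y_obs = Y/(1 + k_d θ_c) = 0.383 / (1 + 0.102 × 4.58) = 0.383 / 1.467 = 0.2610.
ΔS = 1190 − 6.61 = 1183 mg/L, so the substrate removal rate is 1850 × 1183/1000 = 2189 kg BOD_L/d.
P_X = Y_obs·Q·(S₀ − S) = 0.2610 × 2189 = 571.5 kg VSS/d.
R_O = Q·ΔS − 1.42 P_X = 2189 − 811.5 = 1378 kg O₂/d.

R_O ≈ 1380 kg O₂/d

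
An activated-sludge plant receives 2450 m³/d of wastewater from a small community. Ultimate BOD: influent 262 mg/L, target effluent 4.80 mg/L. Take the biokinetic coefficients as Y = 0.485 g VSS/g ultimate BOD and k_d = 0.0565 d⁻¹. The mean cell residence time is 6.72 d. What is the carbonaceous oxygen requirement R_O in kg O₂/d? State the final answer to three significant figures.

R_O ≈ 316 kg O₂/d

The observed yield is Y_obs = Y/(1 + k_d·θ_c) = 0.485 / (1 + 0.0565 × 6.72) = 0.485 / 1.380 = 0.3515 g VSS per g ultimate BOD removed.
Q·(S₀ − S) = 2450 × (262 − 4.80) × 10⁻³ = 630.1 kg/d removed.
P_X = Y_obs·Q·(S₀ − S) = 0.3515 × 630.1 = 221.5 kg VSS/d.
R_O = Q·ΔS − 1.42 P_X = 630.1 − 314.5 = 315.6 kg O₂/d.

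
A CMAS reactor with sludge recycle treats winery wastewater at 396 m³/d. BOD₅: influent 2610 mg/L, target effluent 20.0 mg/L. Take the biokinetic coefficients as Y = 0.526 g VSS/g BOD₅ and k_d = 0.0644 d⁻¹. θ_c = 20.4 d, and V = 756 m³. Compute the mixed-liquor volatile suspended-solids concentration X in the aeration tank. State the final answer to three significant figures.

From V·X·(1 + k_d·θ_c) = Y·Q·(S₀ − S)·θ_c: X = 0.526 × 396 × (2610 − 20.0) × 20.4 / [756 × (1 + 0.0644 × 20.4)] = 6292 mg/L.

X ≈ 6290 mg/L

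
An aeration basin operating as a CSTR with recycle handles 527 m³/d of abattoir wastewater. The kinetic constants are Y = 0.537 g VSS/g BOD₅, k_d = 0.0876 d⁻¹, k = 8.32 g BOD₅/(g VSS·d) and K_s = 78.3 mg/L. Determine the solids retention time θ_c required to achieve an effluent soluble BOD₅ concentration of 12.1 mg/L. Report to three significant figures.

θ_c ≈ 1.96 d

From 1/θ_c = Y·k·S/(K_s + S) − k_d: Y·k·S/(K_s+S) = 0.537 × 8.32 × 12.1 / (78.3 + 12.1) = 0.5980 d⁻¹.
θ_c = 1/(μ − k_d) = 1/(0.5980 − 0.0876) = 1/0.5104 = 1.959 d.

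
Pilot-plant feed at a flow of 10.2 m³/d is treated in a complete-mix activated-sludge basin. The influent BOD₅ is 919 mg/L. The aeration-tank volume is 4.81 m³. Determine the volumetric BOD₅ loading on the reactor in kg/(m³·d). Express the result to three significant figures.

L_v ≈ 1.95 kg BOD₅/(m³·d)

Applied BOD₅ load per unit volume = Q·S₀/V = (10.2 × 919/1000)/4.810 = 1.949 kg BOD₅·m⁻³·d⁻¹.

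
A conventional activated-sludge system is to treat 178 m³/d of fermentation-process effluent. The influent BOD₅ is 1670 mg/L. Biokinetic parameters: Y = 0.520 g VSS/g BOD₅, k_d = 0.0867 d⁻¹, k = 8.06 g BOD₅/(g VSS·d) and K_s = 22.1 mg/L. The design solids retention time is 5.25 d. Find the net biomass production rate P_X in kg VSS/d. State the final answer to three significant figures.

From the Monod/SRT balance for a CMAS, S = K_s·(1+k_d θ_c)/[θ_c·(Y k − k_d) − 1] = 22.1 × (1 + 0.0867 × 5.25) / [5.25 × (0.520 × 8.06 − 0.0867) − 1] = 32.16 / 20.55 = 1.565 mg/L.
Observed yield with endogenous decay: Y_obs = Y / (1 + k_d·θ_c) = 0.520 / (1 + 0.0867 × 5.25) = 0.520 / 1.455 = 0.3573 g VSS/g BOD₅.
ΔS = 1670 − 1.57 = 1668 mg/L, so the substrate removal rate is 178 × 1668/1000 = 297.0 kg BOD₅/d.
Net biomass production P_X = Y_obs × Q·(S₀ − S) = 0.3573 × 297.0 = 106.1 kg VSS/d.

P_X ≈ 106 kg VSS/d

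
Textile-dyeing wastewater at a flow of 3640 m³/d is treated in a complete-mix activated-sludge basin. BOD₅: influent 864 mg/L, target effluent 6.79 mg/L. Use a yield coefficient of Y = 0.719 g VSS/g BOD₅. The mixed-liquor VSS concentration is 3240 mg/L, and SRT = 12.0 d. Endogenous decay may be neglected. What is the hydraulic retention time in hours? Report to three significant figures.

τ ≈ 54.8 h

V·X = Y·Q·ΔS·θ_c gives V = 0.719 × 3640 × (864 − 6.79) × 12.0 / 3240 = 8309 m³.
τ = V/Q = 8309/3640 = 2.283 d, or 54.79 h.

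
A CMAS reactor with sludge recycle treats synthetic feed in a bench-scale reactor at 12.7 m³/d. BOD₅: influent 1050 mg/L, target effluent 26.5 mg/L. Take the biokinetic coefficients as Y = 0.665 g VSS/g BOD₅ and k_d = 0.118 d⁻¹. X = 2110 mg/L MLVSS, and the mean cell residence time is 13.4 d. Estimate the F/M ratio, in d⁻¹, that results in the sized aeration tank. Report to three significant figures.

From the SRT design equation V = Y Q (S₀−S) θ_c / [X (1 + k_d θ_c)] = 0.665 × 12.7 × (1050 − 26.5) × 13.4 / [2110 × (1 + 0.118 × 13.4)] = 1.16×10^5 / 5446 = 21.27 m³.
F/M = applied load / biomass = Q·S₀/(V·X) = 12.7 × 1050 / (21.27 × 2110) = 0.2972 d⁻¹.

F/M ≈ 0.297 d⁻¹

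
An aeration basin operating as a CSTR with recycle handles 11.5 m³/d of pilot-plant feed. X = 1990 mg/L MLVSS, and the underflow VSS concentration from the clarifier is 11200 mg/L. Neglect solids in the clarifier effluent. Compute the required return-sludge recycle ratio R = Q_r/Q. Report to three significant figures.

R ≈ 0.216

Mass balance around the secondary clarifier (neglecting effluent solids): R = X / (X_r − X) = 1990 / (11200 − 1990) = 0.2161.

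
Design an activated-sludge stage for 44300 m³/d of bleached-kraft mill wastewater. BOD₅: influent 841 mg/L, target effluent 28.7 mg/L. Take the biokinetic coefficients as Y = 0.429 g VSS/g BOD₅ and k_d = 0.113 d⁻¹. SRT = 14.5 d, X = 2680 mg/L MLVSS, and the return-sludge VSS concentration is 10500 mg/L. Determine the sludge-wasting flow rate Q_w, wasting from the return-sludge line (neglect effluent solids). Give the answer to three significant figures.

Rearranging the biomass balance for a CMAS with decay, V = Y·Q·ΔS·θ_c / [X·(1+k_d θ_c)] = 0.429 × 44300 × (841 − 28.7) × 14.5 / [2680 × (1 + 0.113 × 14.5)] = 2.24×10^8 / 7071 = 31656 m³.
Wasting from the return line (neglecting effluent solids): Q_w = V·X / (θ_c·X_r) = 31656 × 2680 / (14.5 × 10500) = 557.2 m³/d.

Q_w ≈ 557 m³/d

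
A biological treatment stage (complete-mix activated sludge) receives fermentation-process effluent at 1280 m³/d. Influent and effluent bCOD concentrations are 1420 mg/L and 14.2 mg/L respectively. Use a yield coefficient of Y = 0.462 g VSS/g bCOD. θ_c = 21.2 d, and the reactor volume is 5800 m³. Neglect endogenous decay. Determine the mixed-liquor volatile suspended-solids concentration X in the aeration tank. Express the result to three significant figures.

X = Y·Q·ΔS·θ_c / V = 0.462 × 1280 × (1420 − 14.2) × 21.2 / 5800 = 3039 mg/L.

X ≈ 3040 mg/L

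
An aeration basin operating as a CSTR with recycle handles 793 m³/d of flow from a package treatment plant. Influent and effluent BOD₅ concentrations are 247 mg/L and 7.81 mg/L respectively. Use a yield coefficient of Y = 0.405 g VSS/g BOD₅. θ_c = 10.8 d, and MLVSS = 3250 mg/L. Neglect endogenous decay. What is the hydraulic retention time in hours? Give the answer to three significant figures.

τ ≈ 7.73 h

Biomass mass balance (decay neglected): V·X = Y·Q·(S₀ − S)·θ_c, so V = 0.405 × 793 × (247 − 7.81) × 10.8 / 3250 = 255.3 m³.
HRT = V/Q = 255.3 m³ / 793 m³·d⁻¹ = 0.3219 d × 24 = 7.726 h.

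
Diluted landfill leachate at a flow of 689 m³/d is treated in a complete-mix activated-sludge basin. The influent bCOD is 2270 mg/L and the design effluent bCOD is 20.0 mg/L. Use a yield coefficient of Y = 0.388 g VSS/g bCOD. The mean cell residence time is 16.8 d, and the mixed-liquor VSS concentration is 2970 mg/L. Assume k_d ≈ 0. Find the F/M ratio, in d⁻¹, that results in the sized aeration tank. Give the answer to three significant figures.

V·X = Y·Q·ΔS·θ_c gives V = 0.388 × 689 × (2270 − 20.0) × 16.8 / 2970 = 3402 m³.
F/M = applied load / biomass = Q·S₀/(V·X) = 689 × 2270 / (3402 × 2970) = 0.1548 d⁻¹.

F/M ≈ 0.155 d⁻¹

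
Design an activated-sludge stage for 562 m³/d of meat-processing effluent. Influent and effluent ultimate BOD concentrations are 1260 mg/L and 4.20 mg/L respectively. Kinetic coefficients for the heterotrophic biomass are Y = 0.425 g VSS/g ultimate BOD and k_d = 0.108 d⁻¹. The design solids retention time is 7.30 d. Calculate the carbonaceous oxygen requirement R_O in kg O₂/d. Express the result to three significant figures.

R_O ≈ 468 kg O₂/d

Observed yield with endogenous decay: Y_obs = Y / (1 + k_d·θ_c) = 0.425 / (1 + 0.108 × 7.30) = 0.425 / 1.788 = 0.2376 g VSS/g ultimate BOD.
Substrate removed = Q·(S₀ − S) = 562 m³/d × (1260 − 4.20) g/m³ = 7.06×10^5 g/d = 705.8 kg/d.
Net sludge production P_X = 0.2376 × 705.8 = 167.7 kg VSS/d.
R_O = Q·ΔS − 1.42 P_X = 705.8 − 238.2 = 467.6 kg O₂/d.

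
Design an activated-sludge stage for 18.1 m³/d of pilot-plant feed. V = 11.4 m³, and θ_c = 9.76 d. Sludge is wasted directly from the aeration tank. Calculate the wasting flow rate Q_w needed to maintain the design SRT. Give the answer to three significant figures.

Q_w ≈ 1.17 m³/d

For wasting at MLVSS concentration, Q_w = V/θ_c = 11.40/9.76 = 1.168 m³/d.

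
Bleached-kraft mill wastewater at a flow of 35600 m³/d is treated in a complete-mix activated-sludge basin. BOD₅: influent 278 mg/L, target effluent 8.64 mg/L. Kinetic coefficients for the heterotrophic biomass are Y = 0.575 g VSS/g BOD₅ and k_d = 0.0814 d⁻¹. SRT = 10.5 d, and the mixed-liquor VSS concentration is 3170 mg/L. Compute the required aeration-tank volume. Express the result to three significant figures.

Steady-state biomass mass balance: V·X·(1 + k_d·θ_c) = Y·Q·(S₀ − S)·θ_c, so V = 0.575 × 35600 × (278 − 8.64) × 10.5 / [3170 × (1 + 0.0814 × 10.5)] = 5.79×10^7 / 5879 = 9847 m³.

V ≈ 9850 m³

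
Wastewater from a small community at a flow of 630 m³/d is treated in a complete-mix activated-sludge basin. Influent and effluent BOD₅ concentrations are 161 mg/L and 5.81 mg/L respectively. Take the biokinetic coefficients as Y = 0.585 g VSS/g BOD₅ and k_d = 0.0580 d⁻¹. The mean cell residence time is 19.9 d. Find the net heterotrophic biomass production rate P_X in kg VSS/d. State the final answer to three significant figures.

Correct the yield for decay: Y_obs = Y/(1 + k_d θ_c) = 0.585 / (1 + 0.0580 × 19.9) = 0.585 / 2.154 = 0.2716.
ΔS = 161 − 5.81 = 155.2 mg/L, so the substrate removal rate is 630 × 155.2/1000 = 97.77 kg BOD₅/d.
So the net sludge growth is P_X = 0.2716 × 97.77 = 26.55 kg VSS/d.

P_X ≈ 26.6 kg VSS/d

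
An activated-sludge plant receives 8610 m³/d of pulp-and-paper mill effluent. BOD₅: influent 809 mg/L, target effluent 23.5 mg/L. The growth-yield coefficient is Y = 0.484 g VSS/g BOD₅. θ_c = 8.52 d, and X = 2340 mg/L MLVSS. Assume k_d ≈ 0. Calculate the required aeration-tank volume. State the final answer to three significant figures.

V ≈ 11900 m³

V·X = Y·Q·ΔS·θ_c gives V = 0.484 × 8610 × (809 − 23.5) × 8.52 / 2340 = 11918 m³.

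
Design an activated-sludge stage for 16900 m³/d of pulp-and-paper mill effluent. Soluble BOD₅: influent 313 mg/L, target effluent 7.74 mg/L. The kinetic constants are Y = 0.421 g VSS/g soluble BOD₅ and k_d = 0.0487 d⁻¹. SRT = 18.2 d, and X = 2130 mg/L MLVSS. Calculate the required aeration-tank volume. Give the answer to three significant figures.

V ≈ 9840 m³

From the SRT design equation V = Y Q (S₀−S) θ_c / [X (1 + k_d θ_c)] = 0.421 × 16900 × (313 − 7.74) × 18.2 / [2130 × (1 + 0.0487 × 18.2)] = 3.95×10^7 / 4018 = 9838 m³.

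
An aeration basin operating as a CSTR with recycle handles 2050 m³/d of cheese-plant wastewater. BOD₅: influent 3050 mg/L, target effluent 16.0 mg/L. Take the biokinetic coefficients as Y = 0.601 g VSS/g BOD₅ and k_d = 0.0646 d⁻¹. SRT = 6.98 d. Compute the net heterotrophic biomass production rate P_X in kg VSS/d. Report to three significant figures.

P_X ≈ 2580 kg VSS/d

Observed yield with endogenous decay: Y_obs = Y / (1 + k_d·θ_c) = 0.601 / (1 + 0.0646 × 6.98) = 0.601 / 1.451 = 0.4142 g VSS/g BOD₅.
Q·(S₀ − S) = 2050 × (3050 − 16.0) × 10⁻³ = 6220 kg/d removed.
So the net sludge growth is P_X = 0.4142 × 6220 = 2576 kg VSS/d.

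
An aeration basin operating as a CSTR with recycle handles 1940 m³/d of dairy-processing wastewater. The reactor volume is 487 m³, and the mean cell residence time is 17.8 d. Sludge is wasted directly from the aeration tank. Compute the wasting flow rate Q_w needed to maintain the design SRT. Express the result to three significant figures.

Q_w ≈ 27.4 m³/d

For wasting at MLVSS concentration, Q_w = V/θ_c = 487.0/17.8 = 27.36 m³/d.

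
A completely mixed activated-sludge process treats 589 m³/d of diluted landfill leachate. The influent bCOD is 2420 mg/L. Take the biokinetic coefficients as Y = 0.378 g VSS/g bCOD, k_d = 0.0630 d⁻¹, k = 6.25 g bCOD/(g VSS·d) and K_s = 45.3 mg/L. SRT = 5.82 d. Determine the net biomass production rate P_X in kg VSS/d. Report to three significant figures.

P_X ≈ 393 kg VSS/d

From the Monod/SRT balance for a CMAS, S = K_s·(1+k_d θ_c)/[θ_c·(Y k − k_d) − 1] = 45.3 × (1 + 0.0630 × 5.82) / [5.82 × (0.378 × 6.25 − 0.0630) − 1] = 61.91 / 12.38 = 5.000 mg/L.
Observed yield with endogenous decay: Y_obs = Y / (1 + k_d·θ_c) = 0.378 / (1 + 0.0630 × 5.82) = 0.378 / 1.367 = 0.2766 g VSS/g bCOD.
Mass of bCOD removed per day: Q(S₀ − S) = 589 × 2415 g/m³ = 1422 kg/d.
So the net sludge growth is P_X = 0.2766 × 1422 = 393.4 kg VSS/d.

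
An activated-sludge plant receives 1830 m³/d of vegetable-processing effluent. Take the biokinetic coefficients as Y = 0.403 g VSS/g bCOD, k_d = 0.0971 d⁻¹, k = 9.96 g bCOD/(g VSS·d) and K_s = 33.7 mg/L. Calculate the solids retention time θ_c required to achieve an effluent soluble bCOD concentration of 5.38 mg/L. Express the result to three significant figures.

From 1/θ_c = Y·k·S/(K_s + S) − k_d: Y·k·S/(K_s+S) = 0.403 × 9.96 × 5.38 / (33.7 + 5.38) = 0.5526 d⁻¹.
Then 1/θ_c = μ − k_d = 0.5526 − 0.0971 = 0.4555 d⁻¹, giving θ_c = 2.196 d.

θ_c ≈ 2.20 d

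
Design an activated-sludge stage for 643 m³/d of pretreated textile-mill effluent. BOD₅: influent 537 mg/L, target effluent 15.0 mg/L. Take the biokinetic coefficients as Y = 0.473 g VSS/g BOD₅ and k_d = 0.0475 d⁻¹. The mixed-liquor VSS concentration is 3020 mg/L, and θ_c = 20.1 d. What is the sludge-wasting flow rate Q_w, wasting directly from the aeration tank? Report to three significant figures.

Q_w ≈ 26.9 m³/d

From the SRT design equation V = Y Q (S₀−S) θ_c / [X (1 + k_d θ_c)] = 0.473 × 643 × (537 − 15.0) × 20.1 / [3020 × (1 + 0.0475 × 20.1)] = 3.19×10^6 / 5903 = 540.6 m³.
For wasting at MLVSS concentration, Q_w = V/θ_c = 540.6/20.1 = 26.89 m³/d.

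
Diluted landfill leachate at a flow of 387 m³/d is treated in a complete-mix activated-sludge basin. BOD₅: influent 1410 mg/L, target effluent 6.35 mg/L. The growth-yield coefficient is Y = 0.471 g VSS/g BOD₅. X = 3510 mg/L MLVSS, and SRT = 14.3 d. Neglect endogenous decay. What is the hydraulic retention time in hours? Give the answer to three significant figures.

With k_d = 0 the design equation reduces to V = Y Q (S₀−S) θ_c / X = 0.471 × 387 × (1410 − 6.35) × 14.3 / 3510 = 1042 m³.
τ = V/Q = 1042/387 = 2.693 d, or 64.64 h.

τ ≈ 64.6 h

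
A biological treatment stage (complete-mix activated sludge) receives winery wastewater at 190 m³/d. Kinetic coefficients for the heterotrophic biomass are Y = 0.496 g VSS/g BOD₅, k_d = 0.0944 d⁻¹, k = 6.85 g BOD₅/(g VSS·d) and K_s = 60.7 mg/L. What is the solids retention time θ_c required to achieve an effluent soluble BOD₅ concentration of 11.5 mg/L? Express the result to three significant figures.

From 1/θ_c = Y·k·S/(K_s + S) − k_d: Y·k·S/(K_s+S) = 0.496 × 6.85 × 11.5 / (60.7 + 11.5) = 0.5412 d⁻¹.
Then 1/θ_c = μ − k_d = 0.5412 − 0.0944 = 0.4468 d⁻¹, giving θ_c = 2.238 d.

θ_c ≈ 2.24 d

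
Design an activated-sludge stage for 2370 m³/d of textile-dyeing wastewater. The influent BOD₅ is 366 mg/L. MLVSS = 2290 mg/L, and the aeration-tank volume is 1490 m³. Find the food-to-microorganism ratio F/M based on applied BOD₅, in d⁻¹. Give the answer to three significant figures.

F/M ≈ 0.254 d⁻¹

F/M = applied load / biomass = Q·S₀/(V·X) = 2370 × 366 / (1490 × 2290) = 0.2542 d⁻¹.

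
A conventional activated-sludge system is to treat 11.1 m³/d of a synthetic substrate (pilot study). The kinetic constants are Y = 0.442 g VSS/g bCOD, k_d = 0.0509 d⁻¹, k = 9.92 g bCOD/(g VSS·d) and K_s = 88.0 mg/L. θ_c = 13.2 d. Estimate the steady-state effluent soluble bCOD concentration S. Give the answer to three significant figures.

S ≈ 2.62 mg/L

Effluent substrate depends only on kinetics and SRT: S = K_s(1 + k_d θ_c) / [θ_c(Yk − k_d) − 1] = 88.0 × (1 + 0.0509 × 13.2) / [13.2 × (0.442 × 9.92 − 0.0509) − 1] = 147.1 / 56.21 = 2.618 mg/L.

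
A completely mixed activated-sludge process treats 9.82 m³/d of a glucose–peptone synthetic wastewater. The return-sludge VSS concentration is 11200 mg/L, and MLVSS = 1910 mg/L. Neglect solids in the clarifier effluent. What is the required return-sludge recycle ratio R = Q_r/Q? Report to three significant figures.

R = Q_r/Q = X/(X_r − X) = 1910 / (11200 − 1910) = 0.2056.

R ≈ 0.206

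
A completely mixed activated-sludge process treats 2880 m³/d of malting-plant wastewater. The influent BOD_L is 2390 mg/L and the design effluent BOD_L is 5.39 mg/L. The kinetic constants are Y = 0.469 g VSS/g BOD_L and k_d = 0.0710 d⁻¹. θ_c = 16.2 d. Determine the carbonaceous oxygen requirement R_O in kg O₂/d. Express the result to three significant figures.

Correct the yield for decay: Y_obs = Y/(1 + k_d θ_c) = 0.469 / (1 + 0.0710 × 16.2) = 0.469 / 2.150 = 0.2181.
Mass of BOD_L removed per day: Q(S₀ − S) = 2880 × 2385 g/m³ = 6868 kg/d.
Biomass synthesised: P_X = Y_obs × 6868 = 1498 kg VSS/d.
R_O = Q·ΔS − 1.42 P_X = 6868 − 2127 = 4741 kg O₂/d.

R_O ≈ 4740 kg O₂/d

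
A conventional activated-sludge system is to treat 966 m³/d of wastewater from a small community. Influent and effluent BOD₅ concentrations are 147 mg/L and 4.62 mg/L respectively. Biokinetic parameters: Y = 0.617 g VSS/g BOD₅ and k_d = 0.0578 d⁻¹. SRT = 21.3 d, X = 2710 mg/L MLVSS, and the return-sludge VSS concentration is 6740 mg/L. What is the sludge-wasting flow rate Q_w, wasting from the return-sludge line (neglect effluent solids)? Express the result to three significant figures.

From the SRT design equation V = Y Q (S₀−S) θ_c / [X (1 + k_d θ_c)] = 0.617 × 966 × (147 − 4.62) × 21.3 / [2710 × (1 + 0.0578 × 21.3)] = 1.81×10^6 / 6046 = 298.9 m³.
Q_w = (V·X)/(θ_c X_r) = 298.9 × 2710 / (21.3 × 6740) = 5.643 m³/d.

Q_w ≈ 5.64 m³/d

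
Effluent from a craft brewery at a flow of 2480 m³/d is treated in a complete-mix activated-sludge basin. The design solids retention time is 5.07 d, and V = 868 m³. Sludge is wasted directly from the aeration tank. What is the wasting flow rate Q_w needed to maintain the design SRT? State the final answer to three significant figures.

Q_w ≈ 171 m³/d

With mixed-liquor wasting, θ_c = V/Q_w, so Q_w = V/θ_c = 868.0/5.07 = 171.2 m³/d.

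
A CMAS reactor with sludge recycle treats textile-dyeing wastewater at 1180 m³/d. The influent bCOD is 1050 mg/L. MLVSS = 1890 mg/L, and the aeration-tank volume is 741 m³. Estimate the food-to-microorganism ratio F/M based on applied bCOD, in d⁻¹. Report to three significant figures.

Food-to-microorganism ratio F/M = Q S₀ / (V X) = 1180 × 1050 / (741.0 × 1890) = 0.8847 d⁻¹.

F/M ≈ 0.885 d⁻¹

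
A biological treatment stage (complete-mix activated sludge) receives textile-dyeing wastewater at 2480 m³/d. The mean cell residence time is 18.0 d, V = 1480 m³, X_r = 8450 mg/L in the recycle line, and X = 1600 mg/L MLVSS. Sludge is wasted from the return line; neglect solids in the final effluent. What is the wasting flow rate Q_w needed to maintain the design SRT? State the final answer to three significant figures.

Q_w ≈ 15.6 m³/d

Wasting from the return line (neglecting effluent solids): Q_w = V·X / (θ_c·X_r) = 1480 × 1600 / (18.0 × 8450) = 15.57 m³/d.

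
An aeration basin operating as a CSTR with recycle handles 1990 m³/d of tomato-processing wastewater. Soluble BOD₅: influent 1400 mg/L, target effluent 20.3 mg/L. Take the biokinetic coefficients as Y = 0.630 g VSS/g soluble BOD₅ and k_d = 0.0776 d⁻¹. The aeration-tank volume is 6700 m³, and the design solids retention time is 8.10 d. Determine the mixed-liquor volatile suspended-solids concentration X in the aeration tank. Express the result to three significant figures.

From V·X·(1 + k_d·θ_c) = Y·Q·(S₀ − S)·θ_c: X = 0.630 × 1990 × (1400 − 20.3) × 8.10 / [6700 × (1 + 0.0776 × 8.10)] = 1284 mg/L.

X ≈ 1280 mg/L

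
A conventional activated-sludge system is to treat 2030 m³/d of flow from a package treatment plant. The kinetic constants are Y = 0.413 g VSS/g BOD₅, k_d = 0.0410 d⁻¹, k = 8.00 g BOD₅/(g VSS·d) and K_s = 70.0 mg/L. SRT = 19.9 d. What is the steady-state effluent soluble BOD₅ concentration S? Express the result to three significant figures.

S ≈ 1.99 mg/L

For a completely mixed reactor with recycle the Lawrence–McCarty relation gives S = K_s·(1 + k_d·θ_c) / [θ_c·(Y·k − k_d) − 1] = 70.0 × (1 + 0.0410 × 19.9) / [19.9 × (0.413 × 8.00 − 0.0410) − 1] = 127.1 / 63.93 = 1.988 mg/L.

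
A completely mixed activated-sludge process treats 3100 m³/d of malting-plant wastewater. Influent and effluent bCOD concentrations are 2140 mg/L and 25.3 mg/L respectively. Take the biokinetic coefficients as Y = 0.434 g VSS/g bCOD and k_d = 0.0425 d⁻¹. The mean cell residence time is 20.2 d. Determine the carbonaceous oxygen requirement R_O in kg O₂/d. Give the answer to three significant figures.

Observed yield with endogenous decay: Y_obs = Y / (1 + k_d·θ_c) = 0.434 / (1 + 0.0425 × 20.2) = 0.434 / 1.859 = 0.2335 g VSS/g bCOD.
Substrate removed = Q·(S₀ − S) = 3100 m³/d × (2140 − 25.3) g/m³ = 6.56×10^6 g/d = 6556 kg/d.
Biomass synthesised: P_X = Y_obs × 6556 = 1531 kg VSS/d.
R_O = Q·ΔS − 1.42 P_X = 6556 − 2174 = 4382 kg O₂/d.

R_O ≈ 4380 kg O₂/d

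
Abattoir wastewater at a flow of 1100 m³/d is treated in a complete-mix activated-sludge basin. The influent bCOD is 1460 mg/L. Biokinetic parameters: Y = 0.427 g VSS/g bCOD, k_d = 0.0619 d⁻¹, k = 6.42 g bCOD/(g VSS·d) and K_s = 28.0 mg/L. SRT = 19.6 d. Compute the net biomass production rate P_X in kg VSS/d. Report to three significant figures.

For a completely mixed reactor with recycle the Lawrence–McCarty relation gives S = K_s·(1 + k_d·θ_c) / [θ_c·(Y·k − k_d) − 1] = 28.0 × (1 + 0.0619 × 19.6) / [19.6 × (0.427 × 6.42 − 0.0619) − 1] = 61.97 / 51.52 = 1.203 mg/L.
The observed yield is Y_obs = Y/(1 + k_d·θ_c) = 0.427 / (1 + 0.0619 × 19.6) = 0.427 / 2.213 = 0.1929 g VSS per g bCOD removed.
ΔS = 1460 − 1.20 = 1459 mg/L, so the substrate removal rate is 1100 × 1459/1000 = 1605 kg bCOD/d.
So the net sludge growth is P_X = 0.1929 × 1605 = 309.6 kg VSS/d.

P_X ≈ 310 kg VSS/d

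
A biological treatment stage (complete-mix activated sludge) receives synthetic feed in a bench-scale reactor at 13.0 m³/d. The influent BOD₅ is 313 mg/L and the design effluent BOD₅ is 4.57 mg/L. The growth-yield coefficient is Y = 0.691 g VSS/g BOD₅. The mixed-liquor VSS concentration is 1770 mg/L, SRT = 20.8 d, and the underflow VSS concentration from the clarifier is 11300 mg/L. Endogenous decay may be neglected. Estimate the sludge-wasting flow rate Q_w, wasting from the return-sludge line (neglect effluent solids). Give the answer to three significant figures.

Q_w ≈ 0.245 m³/d

Biomass mass balance (decay neglected): V·X = Y·Q·(S₀ − S)·θ_c, so V = 0.691 × 13.0 × (313 − 4.57) × 20.8 / 1770 = 32.56 m³.
Wasting from the return line (neglecting effluent solids): Q_w = V·X / (θ_c·X_r) = 32.56 × 1770 / (20.8 × 11300) = 0.2452 m³/d.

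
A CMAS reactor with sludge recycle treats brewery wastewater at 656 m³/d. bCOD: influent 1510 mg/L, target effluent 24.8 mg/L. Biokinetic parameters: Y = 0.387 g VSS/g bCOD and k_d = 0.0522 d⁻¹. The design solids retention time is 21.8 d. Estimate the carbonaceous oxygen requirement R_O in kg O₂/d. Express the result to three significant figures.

R_O ≈ 724 kg O₂/d

Y_obs = Y / (1 + k_d θ_c) = 0.387 / (1 + 0.0522 × 21.8) = 0.387 / 2.138 = 0.1810.
Substrate removed = Q·(S₀ − S) = 656 m³/d × (1510 − 24.8) g/m³ = 9.74×10^5 g/d = 974.3 kg/d.
P_X = Y_obs·Q·(S₀ − S) = 0.1810 × 974.3 = 176.4 kg VSS/d.
R_O = Q·(S₀ − S) − 1.42·P_X = 974.3 − 1.42 × 176.4 = 723.9 kg O₂/d.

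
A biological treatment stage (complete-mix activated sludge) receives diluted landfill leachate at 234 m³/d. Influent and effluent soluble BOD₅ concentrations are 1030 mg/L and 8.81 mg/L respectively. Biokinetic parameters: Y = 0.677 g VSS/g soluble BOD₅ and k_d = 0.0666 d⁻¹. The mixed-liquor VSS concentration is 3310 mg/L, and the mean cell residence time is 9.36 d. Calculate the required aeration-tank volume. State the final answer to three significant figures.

Steady-state biomass mass balance: V·X·(1 + k_d·θ_c) = Y·Q·(S₀ − S)·θ_c, so V = 0.677 × 234 × (1030 − 8.81) × 9.36 / [3310 × (1 + 0.0666 × 9.36)] = 1.51×10^6 / 5373 = 281.8 m³.

V ≈ 282 m³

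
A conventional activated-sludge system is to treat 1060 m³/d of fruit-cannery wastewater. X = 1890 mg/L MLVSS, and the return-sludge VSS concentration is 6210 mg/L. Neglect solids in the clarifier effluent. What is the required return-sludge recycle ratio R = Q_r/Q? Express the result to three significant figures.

R ≈ 0.438

Solids balance on the clarifier gives (1+R)X = R·X_r, so R = X/(X_r − X) = 1890 / (6210 − 1890) = 0.4375.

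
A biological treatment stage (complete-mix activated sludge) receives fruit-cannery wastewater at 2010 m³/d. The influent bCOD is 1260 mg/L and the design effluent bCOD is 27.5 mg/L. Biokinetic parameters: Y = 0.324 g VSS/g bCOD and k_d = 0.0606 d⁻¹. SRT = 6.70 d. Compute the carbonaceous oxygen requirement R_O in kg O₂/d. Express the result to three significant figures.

The observed yield is Y_obs = Y/(1 + k_d·θ_c) = 0.324 / (1 + 0.0606 × 6.70) = 0.324 / 1.406 = 0.2304 g VSS per g bCOD removed.
Mass of bCOD removed per day: Q(S₀ − S) = 2010 × 1232 g/m³ = 2477 kg/d.
Biomass synthesised: P_X = Y_obs × 2477 = 570.9 kg VSS/d.
R_O = Q·ΔS − 1.42 P_X = 2477 − 810.6 = 1667 kg O₂/d.

R_O ≈ 1670 kg O₂/d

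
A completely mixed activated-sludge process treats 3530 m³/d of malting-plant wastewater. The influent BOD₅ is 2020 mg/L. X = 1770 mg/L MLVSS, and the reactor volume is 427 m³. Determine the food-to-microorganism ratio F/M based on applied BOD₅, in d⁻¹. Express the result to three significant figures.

F/M ≈ 9.43 d⁻¹

F/M = applied load / biomass = Q·S₀/(V·X) = 3530 × 2020 / (427.0 × 1770) = 9.435 d⁻¹.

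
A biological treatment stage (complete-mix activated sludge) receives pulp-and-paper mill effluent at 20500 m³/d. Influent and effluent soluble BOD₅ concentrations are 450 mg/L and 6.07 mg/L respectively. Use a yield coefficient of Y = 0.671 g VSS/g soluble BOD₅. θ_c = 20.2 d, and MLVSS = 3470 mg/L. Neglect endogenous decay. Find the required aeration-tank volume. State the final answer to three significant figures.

V·X = Y·Q·ΔS·θ_c gives V = 0.671 × 20500 × (450 − 6.07) × 20.2 / 3470 = 35548 m³.

V ≈ 35500 m³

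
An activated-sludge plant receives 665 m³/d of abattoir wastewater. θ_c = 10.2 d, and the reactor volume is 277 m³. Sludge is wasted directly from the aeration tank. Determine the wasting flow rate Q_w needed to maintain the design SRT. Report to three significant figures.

Q_w ≈ 27.2 m³/d

Wasting from the aeration tank: Q_w = V / θ_c = 277.0 / 10.2 = 27.16 m³/d.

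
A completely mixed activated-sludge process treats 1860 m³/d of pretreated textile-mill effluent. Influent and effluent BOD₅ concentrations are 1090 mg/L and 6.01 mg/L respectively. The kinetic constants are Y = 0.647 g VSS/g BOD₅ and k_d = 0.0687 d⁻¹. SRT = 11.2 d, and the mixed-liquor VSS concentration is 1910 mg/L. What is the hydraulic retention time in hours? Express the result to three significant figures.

τ ≈ 55.8 h

From the SRT design equation V = Y Q (S₀−S) θ_c / [X (1 + k_d θ_c)] = 0.647 × 1860 × (1090 − 6.01) × 11.2 / [1910 × (1 + 0.0687 × 11.2)] = 1.46×10^7 / 3380 = 4323 m³.
Hydraulic retention time τ = V/Q = 4323 / 1860 = 2.324 d = 55.78 h.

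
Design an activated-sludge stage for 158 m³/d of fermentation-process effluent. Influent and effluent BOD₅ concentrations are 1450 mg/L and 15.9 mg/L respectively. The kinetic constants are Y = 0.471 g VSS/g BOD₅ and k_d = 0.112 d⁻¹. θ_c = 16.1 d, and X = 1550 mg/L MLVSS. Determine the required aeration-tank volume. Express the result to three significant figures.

V ≈ 395 m³

From the SRT design equation V = Y Q (S₀−S) θ_c / [X (1 + k_d θ_c)] = 0.471 × 158 × (1450 − 15.9) × 16.1 / [1550 × (1 + 0.112 × 16.1)] = 1.72×10^6 / 4345 = 395.5 m³.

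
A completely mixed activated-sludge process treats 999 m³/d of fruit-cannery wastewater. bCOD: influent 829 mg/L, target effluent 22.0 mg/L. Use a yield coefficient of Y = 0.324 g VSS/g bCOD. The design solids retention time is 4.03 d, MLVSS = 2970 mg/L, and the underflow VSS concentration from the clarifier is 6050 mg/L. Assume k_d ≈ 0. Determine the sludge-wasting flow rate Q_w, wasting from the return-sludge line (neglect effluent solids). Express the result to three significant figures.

V·X = Y·Q·ΔS·θ_c gives V = 0.324 × 999 × (829 − 22.0) × 4.03 / 2970 = 354.4 m³.
Q_w = (V·X)/(θ_c X_r) = 354.4 × 2970 / (4.03 × 6050) = 43.17 m³/d.

Q_w ≈ 43.2 m³/d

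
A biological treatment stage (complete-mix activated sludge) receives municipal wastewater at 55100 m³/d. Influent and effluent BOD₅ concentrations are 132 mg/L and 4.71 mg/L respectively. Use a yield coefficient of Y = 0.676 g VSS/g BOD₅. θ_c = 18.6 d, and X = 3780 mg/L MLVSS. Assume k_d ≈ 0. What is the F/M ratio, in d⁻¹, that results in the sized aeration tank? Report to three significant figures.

With k_d = 0 the design equation reduces to V = Y Q (S₀−S) θ_c / X = 0.676 × 55100 × (132 − 4.71) × 18.6 / 3780 = 23330 m³.
F/M = applied load / biomass = Q·S₀/(V·X) = 55100 × 132 / (23330 × 3780) = 0.08247 d⁻¹.

F/M ≈ 0.0825 d⁻¹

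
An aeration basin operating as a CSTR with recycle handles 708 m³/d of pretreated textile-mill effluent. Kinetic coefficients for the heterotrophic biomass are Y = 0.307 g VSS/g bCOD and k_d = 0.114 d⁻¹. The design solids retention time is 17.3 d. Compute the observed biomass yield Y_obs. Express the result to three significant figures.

Y_obs ≈ 0.103 g VSS/g bCOD

Observed yield with endogenous decay: Y_obs = Y / (1 + k_d·θ_c) = 0.307 / (1 + 0.114 × 17.3) = 0.307 / 2.972 = 0.1033 g VSS/g bCOD.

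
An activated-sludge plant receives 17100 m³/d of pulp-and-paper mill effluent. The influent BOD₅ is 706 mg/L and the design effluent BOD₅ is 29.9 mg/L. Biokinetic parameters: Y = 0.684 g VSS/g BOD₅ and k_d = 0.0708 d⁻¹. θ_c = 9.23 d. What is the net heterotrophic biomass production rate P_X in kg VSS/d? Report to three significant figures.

P_X ≈ 4780 kg VSS/d

Y_obs = Y / (1 + k_d θ_c) = 0.684 / (1 + 0.0708 × 9.23) = 0.684 / 1.653 = 0.4137.
Q·(S₀ − S) = 17100 × (706 − 29.9) × 10⁻³ = 11561 kg/d removed.
P_X = Y_obs · Q(S₀ − S) = 0.4137 × 11561 = 4783 kg VSS/d.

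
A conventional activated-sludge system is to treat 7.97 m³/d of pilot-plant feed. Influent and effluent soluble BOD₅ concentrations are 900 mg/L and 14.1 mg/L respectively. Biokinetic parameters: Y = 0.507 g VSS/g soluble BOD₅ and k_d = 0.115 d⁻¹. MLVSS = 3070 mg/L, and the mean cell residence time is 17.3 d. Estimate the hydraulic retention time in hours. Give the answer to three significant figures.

τ ≈ 20.3 h

Steady-state biomass mass balance: V·X·(1 + k_d·θ_c) = Y·Q·(S₀ − S)·θ_c, so V = 0.507 × 7.97 × (900 − 14.1) × 17.3 / [3070 × (1 + 0.115 × 17.3)] = 6.19×10^4 / 9178 = 6.748 m³.
τ = V/Q = 6.748/7.97 = 0.8466 d, or 20.32 h.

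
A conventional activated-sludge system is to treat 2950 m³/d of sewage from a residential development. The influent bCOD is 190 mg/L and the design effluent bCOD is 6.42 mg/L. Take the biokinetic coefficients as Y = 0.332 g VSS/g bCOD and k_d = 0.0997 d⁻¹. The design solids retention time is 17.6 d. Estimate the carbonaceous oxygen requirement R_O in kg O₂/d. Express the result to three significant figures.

R_O ≈ 449 kg O₂/d

The observed yield is Y_obs = Y/(1 + k_d·θ_c) = 0.332 / (1 + 0.0997 × 17.6) = 0.332 / 2.755 = 0.1205 g VSS per g bCOD removed.
Mass of bCOD removed per day: Q(S₀ − S) = 2950 × 183.6 g/m³ = 541.6 kg/d.
P_X = Y_obs·Q·(S₀ − S) = 0.1205 × 541.6 = 65.27 kg VSS/d.
R_O = Q·(S₀ − S) − 1.42·P_X = 541.6 − 1.42 × 65.27 = 448.9 kg O₂/d.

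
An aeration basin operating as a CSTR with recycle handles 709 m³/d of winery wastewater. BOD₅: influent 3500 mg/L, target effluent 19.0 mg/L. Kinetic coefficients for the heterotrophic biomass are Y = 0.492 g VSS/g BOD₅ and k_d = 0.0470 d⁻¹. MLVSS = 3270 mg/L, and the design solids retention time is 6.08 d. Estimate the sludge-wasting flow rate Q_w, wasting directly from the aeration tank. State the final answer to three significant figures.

Rearranging the biomass balance for a CMAS with decay, V = Y·Q·ΔS·θ_c / [X·(1+k_d θ_c)] = 0.492 × 709 × (3500 − 19.0) × 6.08 / [3270 × (1 + 0.0470 × 6.08)] = 7.38×10^6 / 4204 = 1756 m³.
For wasting at MLVSS concentration, Q_w = V/θ_c = 1756/6.08 = 288.8 m³/d.

Q_w ≈ 289 m³/d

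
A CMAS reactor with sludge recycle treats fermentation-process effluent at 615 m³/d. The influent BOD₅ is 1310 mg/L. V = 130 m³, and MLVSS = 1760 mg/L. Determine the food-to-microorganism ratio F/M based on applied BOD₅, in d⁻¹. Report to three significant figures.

F/M = applied load / biomass = Q·S₀/(V·X) = 615 × 1310 / (130.0 × 1760) = 3.521 d⁻¹.

F/M ≈ 3.52 d⁻¹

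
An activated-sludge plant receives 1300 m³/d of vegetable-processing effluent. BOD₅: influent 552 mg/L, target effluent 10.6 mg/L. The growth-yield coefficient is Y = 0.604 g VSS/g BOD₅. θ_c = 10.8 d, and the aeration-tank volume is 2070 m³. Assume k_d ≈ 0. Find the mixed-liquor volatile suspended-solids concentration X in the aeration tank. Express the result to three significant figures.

X ≈ 2220 mg/L

From V·X = Y·Q·(S₀ − S)·θ_c (decay neglected): X = 0.604 × 1300 × (552 − 10.6) × 10.8 / 2070 = 2218 mg/L.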